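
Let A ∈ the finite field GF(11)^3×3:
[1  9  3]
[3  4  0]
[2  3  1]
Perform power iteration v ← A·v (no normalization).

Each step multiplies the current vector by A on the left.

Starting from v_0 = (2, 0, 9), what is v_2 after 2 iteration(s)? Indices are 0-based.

v_0 = (2, 0, 9).
v_1 = A·v_0 = (7, 6, 2).
v_2 = A·v_1 = (1, 1, 1).

v_2 = (1, 1, 1)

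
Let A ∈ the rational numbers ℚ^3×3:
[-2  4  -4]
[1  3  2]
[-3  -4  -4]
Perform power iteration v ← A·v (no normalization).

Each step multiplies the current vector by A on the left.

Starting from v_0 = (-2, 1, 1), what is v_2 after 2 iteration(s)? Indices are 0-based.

v_2 = (12, 9, -16)

v_0 = (-2, 1, 1).
v_1 = A·v_0 = (4, 3, -2).
v_2 = A·v_1 = (12, 9, -16).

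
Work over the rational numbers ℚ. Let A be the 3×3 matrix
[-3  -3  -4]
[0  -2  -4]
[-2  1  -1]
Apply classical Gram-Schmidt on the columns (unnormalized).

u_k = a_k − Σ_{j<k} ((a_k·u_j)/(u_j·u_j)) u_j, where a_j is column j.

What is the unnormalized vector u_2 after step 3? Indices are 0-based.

Step 1: u_0 = a_0 = (-3, 0, -2).
Step 2: u_1 = a_1 − (7/13)·u_0 = (-18/13, -2, 27/13).
Step 3: u_2 = a_2 − (14/13)·u_0 − (149/133)·u_1 = (104/133, -234/133, -156/133).

u_2 = (104/133, -234/133, -156/133)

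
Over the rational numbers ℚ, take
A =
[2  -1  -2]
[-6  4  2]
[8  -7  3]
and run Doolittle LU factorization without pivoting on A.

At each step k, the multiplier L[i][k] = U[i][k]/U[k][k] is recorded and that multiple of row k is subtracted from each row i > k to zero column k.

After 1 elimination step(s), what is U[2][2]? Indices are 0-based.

U[2][2] = 11

Step 1: pivot at (0,0) is 2.
  row1 ← row1 − (-3)·row0  ⇒  L[1][0]=-3, U row1=(0, 1, -4)
  row2 ← row2 − (4)·row0  ⇒  L[2][0]=4, U row2=(0, -3, 11)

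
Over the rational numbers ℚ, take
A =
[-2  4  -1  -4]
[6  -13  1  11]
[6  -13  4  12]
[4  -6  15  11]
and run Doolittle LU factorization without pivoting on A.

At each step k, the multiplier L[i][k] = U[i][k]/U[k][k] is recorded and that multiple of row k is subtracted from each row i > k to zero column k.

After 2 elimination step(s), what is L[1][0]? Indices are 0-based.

L[1][0] = -3

[col 0] pivot -2
  R1 -= -3*R0 → (0, -1, -2, -1)  (L[1][0] := -3)
  R2 -= -3*R0 → (0, -1, 1, 0)  (L[2][0] := -3)
  R3 -= -2*R0 → (0, 2, 13, 3)  (L[3][0] := -2)
[col 1] pivot -1
  R2 -= 1*R1 → (0, 0, 3, 1)  (L[2][1] := 1)
  R3 -= -2*R1 → (0, 0, 9, 1)  (L[3][1] := -2)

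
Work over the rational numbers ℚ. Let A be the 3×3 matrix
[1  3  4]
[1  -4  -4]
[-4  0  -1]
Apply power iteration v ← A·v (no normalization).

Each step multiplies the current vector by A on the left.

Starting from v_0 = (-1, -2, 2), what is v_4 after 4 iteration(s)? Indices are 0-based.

v_4 = (27, -123, 126)

v_0 = (-1, -2, 2).
v_1 = A·v_0 = (1, -1, 2).
v_2 = A·v_1 = (6, -3, -6).
v_3 = A·v_2 = (-27, 42, -18).
v_4 = A·v_3 = (27, -123, 126).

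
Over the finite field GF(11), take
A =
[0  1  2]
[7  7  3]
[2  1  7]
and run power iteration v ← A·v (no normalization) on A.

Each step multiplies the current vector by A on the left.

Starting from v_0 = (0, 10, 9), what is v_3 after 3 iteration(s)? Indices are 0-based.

v_3 = (2, 10, 2)

v_0 = (0, 10, 9).
v_1 = A·v_0 = (6, 9, 7).
v_2 = A·v_1 = (1, 5, 4).
v_3 = A·v_2 = (2, 10, 2).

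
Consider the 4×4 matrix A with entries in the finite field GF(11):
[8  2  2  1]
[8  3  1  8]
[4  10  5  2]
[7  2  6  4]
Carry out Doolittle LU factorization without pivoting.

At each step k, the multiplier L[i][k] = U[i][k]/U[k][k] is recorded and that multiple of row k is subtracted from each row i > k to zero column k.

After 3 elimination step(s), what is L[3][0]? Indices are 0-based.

L[3][0] = 5

k=0: U[0][0]=8
  eliminate (1,0): mult=1, new row 1: (0, 1, 10, 7); set L[1][0]=1
  eliminate (2,0): mult=6, new row 2: (0, 9, 4, 7); set L[2][0]=6
  eliminate (3,0): mult=5, new row 3: (0, 3, 7, 10); set L[3][0]=5
k=1: U[1][1]=1
  eliminate (2,1): mult=9, new row 2: (0, 0, 2, 10); set L[2][1]=9
  eliminate (3,1): mult=3, new row 3: (0, 0, 10, 0); set L[3][1]=3
k=2: U[2][2]=2
  eliminate (3,2): mult=5, new row 3: (0, 0, 0, 5); set L[3][2]=5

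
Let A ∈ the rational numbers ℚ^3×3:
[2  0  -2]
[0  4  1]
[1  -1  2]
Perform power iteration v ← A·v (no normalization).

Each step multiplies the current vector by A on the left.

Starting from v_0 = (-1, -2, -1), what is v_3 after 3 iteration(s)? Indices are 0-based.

v_3 = (-10, -141, 53)

v_0 = (-1, -2, -1).
v_1 = A·v_0 = (0, -9, -1).
v_2 = A·v_1 = (2, -37, 7).
v_3 = A·v_2 = (-10, -141, 53).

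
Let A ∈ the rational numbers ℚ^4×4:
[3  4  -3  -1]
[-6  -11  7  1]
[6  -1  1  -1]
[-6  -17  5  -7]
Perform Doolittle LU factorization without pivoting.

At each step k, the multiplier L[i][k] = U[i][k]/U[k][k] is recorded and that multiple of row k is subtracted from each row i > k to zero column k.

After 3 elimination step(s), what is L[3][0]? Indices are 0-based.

L[3][0] = -2

k=0: U[0][0]=3
  eliminate (1,0): mult=-2, new row 1: (0, -3, 1, -1); set L[1][0]=-2
  eliminate (2,0): mult=2, new row 2: (0, -9, 7, 1); set L[2][0]=2
  eliminate (3,0): mult=-2, new row 3: (0, -9, -1, -9); set L[3][0]=-2
k=1: U[1][1]=-3
  eliminate (2,1): mult=3, new row 2: (0, 0, 4, 4); set L[2][1]=3
  eliminate (3,1): mult=3, new row 3: (0, 0, -4, -6); set L[3][1]=3
k=2: U[2][2]=4
  eliminate (3,2): mult=-1, new row 3: (0, 0, 0, -2); set L[3][2]=-1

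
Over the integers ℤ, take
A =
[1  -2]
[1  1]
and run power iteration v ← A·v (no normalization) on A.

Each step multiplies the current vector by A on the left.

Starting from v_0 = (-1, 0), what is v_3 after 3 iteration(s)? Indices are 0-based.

v_3 = (5, -1)

v_0 = (-1, 0).
v_1 = A·v_0 = (-1, -1).
v_2 = A·v_1 = (1, -2).
v_3 = A·v_2 = (5, -1).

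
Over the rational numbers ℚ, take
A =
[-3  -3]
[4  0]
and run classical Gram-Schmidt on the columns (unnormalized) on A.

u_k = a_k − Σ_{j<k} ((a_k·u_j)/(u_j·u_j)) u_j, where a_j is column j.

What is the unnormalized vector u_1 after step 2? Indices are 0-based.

u_1 = (-48/25, -36/25)

Step 1: u_0 = a_0 = (-3, 4).
Step 2: u_1 = a_1 − (9/25)·u_0 = (-48/25, -36/25).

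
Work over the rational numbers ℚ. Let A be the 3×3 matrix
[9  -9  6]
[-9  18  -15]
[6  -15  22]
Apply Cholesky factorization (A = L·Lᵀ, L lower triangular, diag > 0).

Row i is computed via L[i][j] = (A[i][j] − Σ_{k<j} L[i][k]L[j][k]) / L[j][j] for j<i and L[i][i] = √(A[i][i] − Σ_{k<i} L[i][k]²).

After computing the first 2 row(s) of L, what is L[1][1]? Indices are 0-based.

Step 1: L[0][0] = √(9) = 3.
  L[1][0] = (-9) / L[0][0] = -3.
Step 2: L[1][1] = √(9) = 3.

L[1][1] = 3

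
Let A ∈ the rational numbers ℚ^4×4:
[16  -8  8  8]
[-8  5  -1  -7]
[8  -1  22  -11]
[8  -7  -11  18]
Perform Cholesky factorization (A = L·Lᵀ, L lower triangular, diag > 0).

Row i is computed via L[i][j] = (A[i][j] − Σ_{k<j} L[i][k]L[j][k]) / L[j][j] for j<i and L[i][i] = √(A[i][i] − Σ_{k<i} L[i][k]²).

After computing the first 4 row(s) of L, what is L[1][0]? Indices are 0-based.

Step 1: L[0][0] = √(16) = 4.
  L[1][0] = (-8) / L[0][0] = -2.
Step 2: L[1][1] = √(1) = 1.
  L[2][0] = (8) / L[0][0] = 2.
  L[2][1] = (3) / L[1][1] = 3.
Step 3: L[2][2] = √(9) = 3.
  L[3][0] = (8) / L[0][0] = 2.
  L[3][1] = (-3) / L[1][1] = -3.
  L[3][2] = (-6) / L[2][2] = -2.
Step 4: L[3][3] = √(1) = 1.

L[1][0] = -2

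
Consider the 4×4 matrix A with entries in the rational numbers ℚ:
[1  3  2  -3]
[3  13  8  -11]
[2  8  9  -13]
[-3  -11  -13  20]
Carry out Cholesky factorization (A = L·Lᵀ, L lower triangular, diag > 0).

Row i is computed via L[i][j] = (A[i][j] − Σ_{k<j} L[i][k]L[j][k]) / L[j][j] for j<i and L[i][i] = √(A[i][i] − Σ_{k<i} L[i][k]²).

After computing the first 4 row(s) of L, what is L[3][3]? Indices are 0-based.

L[3][3] = 1

Step 1: L[0][0] = √(1) = 1.
  L[1][0] = (3) / L[0][0] = 3.
Step 2: L[1][1] = √(4) = 2.
  L[2][0] = (2) / L[0][0] = 2.
  L[2][1] = (2) / L[1][1] = 1.
Step 3: L[2][2] = √(4) = 2.
  L[3][0] = (-3) / L[0][0] = -3.
  L[3][1] = (-2) / L[1][1] = -1.
  L[3][2] = (-6) / L[2][2] = -3.
Step 4: L[3][3] = √(1) = 1.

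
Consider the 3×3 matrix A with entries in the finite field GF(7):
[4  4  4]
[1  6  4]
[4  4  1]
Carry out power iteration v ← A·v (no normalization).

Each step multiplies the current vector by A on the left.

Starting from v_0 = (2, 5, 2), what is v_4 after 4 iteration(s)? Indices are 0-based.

v_4 = (2, 5, 3)

v_0 = (2, 5, 2).
v_1 = A·v_0 = (1, 5, 2).
v_2 = A·v_1 = (4, 4, 5).
v_3 = A·v_2 = (3, 6, 2).
v_4 = A·v_3 = (2, 5, 3).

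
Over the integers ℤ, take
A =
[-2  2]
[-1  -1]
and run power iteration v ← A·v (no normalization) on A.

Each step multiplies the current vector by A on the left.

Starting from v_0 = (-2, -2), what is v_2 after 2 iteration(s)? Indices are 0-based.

v_0 = (-2, -2).
v_1 = A·v_0 = (0, 4).
v_2 = A·v_1 = (8, -4).

v_2 = (8, -4)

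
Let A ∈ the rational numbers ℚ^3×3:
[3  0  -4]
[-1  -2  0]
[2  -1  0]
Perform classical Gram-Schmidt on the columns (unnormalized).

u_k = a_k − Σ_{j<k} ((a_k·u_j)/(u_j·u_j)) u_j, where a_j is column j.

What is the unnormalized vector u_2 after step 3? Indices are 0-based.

u_2 = (-10/7, -6/7, 12/7)

Step 1: u_0 = a_0 = (3, -1, 2).
Step 2: u_1 = a_1 − (0)·u_0 = (0, -2, -1).
Step 3: u_2 = a_2 − (-6/7)·u_0 − (0)·u_1 = (-10/7, -6/7, 12/7).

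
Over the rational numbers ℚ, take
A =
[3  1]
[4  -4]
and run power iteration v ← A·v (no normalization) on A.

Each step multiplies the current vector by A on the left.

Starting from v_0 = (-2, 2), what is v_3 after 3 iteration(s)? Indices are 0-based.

v_3 = (-36, -304)

v_0 = (-2, 2).
v_1 = A·v_0 = (-4, -16).
v_2 = A·v_1 = (-28, 48).
v_3 = A·v_2 = (-36, -304).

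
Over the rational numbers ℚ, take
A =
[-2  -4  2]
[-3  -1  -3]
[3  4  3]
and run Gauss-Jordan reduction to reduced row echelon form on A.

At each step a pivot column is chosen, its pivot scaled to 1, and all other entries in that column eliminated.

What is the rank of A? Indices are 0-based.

step 1: normalize row 0 (÷-2) = (1, 2, -1)
  row 1: subtract -3×row0 = (0, 5, -6)
  row 2: subtract 3×row0 = (0, -2, 6)
step 2: normalize row 1 (÷5) = (0, 1, -6/5)
  row 0: subtract 2×row1 = (1, 0, 7/5)
  row 2: subtract -2×row1 = (0, 0, 18/5)
step 3: normalize row 2 (÷18/5) = (0, 0, 1)
  row 0: subtract 7/5×row2 = (1, 0, 0)
  row 1: subtract -6/5×row2 = (0, 1, 0)

rank = 3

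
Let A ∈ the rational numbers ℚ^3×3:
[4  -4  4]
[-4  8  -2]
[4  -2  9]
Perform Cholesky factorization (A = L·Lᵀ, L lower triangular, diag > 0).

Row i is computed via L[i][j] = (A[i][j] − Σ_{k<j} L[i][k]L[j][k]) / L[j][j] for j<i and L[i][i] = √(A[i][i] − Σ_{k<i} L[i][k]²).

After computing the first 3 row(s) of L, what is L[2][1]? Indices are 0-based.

Step 1: L[0][0] = √(4) = 2.
  L[1][0] = (-4) / L[0][0] = -2.
Step 2: L[1][1] = √(4) = 2.
  L[2][0] = (4) / L[0][0] = 2.
  L[2][1] = (2) / L[1][1] = 1.
Step 3: L[2][2] = √(4) = 2.

L[2][1] = 1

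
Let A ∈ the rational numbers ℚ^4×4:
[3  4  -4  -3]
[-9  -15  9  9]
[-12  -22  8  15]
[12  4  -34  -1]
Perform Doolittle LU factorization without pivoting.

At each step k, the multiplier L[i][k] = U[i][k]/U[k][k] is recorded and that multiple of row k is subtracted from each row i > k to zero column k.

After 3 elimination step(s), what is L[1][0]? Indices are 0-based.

[col 0] pivot 3
  R1 -= -3*R0 → (0, -3, -3, 0)  (L[1][0] := -3)
  R2 -= -4*R0 → (0, -6, -8, 3)  (L[2][0] := -4)
  R3 -= 4*R0 → (0, -12, -18, 11)  (L[3][0] := 4)
[col 1] pivot -3
  R2 -= 2*R1 → (0, 0, -2, 3)  (L[2][1] := 2)
  R3 -= 4*R1 → (0, 0, -6, 11)  (L[3][1] := 4)
[col 2] pivot -2
  R3 -= 3*R2 → (0, 0, 0, 2)  (L[3][2] := 3)

L[1][0] = -3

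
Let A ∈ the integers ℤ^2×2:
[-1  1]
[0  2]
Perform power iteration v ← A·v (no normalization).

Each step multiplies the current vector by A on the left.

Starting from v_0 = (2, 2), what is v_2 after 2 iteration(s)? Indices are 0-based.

v_0 = (2, 2).
v_1 = A·v_0 = (0, 4).
v_2 = A·v_1 = (4, 8).

v_2 = (4, 8)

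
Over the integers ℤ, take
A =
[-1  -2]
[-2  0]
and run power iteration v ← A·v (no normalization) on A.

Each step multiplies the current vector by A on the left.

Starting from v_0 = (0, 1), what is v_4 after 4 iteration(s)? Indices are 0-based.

v_4 = (18, 20)

v_0 = (0, 1).
v_1 = A·v_0 = (-2, 0).
v_2 = A·v_1 = (2, 4).
v_3 = A·v_2 = (-10, -4).
v_4 = A·v_3 = (18, 20).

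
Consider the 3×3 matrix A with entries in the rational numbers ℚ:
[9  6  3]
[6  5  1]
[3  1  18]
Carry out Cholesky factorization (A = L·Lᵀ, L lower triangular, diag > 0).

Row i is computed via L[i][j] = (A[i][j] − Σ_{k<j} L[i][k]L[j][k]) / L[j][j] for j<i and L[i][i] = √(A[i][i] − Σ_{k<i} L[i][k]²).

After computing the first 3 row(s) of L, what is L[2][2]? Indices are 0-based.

Step 1: L[0][0] = √(9) = 3.
  L[1][0] = (6) / L[0][0] = 2.
Step 2: L[1][1] = √(1) = 1.
  L[2][0] = (3) / L[0][0] = 1.
  L[2][1] = (-1) / L[1][1] = -1.
Step 3: L[2][2] = √(16) = 4.

L[2][2] = 4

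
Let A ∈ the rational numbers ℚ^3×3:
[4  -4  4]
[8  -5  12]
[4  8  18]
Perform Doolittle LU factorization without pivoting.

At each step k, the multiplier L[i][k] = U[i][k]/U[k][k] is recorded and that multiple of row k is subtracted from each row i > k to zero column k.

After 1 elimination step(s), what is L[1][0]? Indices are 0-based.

[col 0] pivot 4
  R1 -= 2*R0 → (0, 3, 4)  (L[1][0] := 2)
  R2 -= 1*R0 → (0, 12, 14)  (L[2][0] := 1)

L[1][0] = 2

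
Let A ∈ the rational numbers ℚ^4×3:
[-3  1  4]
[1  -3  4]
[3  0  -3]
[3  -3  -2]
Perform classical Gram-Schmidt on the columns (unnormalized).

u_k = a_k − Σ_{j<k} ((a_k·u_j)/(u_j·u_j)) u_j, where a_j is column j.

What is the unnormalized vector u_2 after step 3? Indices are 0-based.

Step 1: u_0 = a_0 = (-3, 1, 3, 3).
Step 2: u_1 = a_1 − (-15/28)·u_0 = (-17/28, -69/28, 45/28, -39/28).
Step 3: u_2 = a_2 − (-23/28)·u_0 − (-401/307)·u_1 = (228/307, 492/307, 480/307, -416/307).

u_2 = (228/307, 492/307, 480/307, -416/307)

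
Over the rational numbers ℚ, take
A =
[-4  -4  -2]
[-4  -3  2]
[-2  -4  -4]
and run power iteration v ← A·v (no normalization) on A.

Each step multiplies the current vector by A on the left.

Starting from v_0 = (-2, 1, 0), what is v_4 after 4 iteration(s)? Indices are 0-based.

v_0 = (-2, 1, 0).
v_1 = A·v_0 = (4, 5, 0).
v_2 = A·v_1 = (-36, -31, -28).
v_3 = A·v_2 = (324, 181, 308).
v_4 = A·v_3 = (-2636, -1223, -2604).

v_4 = (-2636, -1223, -2604)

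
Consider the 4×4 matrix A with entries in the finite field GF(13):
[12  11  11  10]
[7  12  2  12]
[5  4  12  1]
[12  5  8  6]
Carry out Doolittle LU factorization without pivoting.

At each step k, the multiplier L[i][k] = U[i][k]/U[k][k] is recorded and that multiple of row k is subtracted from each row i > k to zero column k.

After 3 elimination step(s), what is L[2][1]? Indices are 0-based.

L[2][1] = 3

[col 0] pivot 12
  R1 -= 6*R0 → (0, 11, 1, 4)  (L[1][0] := 6)
  R2 -= 8*R0 → (0, 7, 2, 12)  (L[2][0] := 8)
  R3 -= 1*R0 → (0, 7, 10, 9)  (L[3][0] := 1)
[col 1] pivot 11
  R2 -= 3*R1 → (0, 0, 12, 0)  (L[2][1] := 3)
  R3 -= 3*R1 → (0, 0, 7, 10)  (L[3][1] := 3)
[col 2] pivot 12
  R3 -= 6*R2 → (0, 0, 0, 10)  (L[3][2] := 6)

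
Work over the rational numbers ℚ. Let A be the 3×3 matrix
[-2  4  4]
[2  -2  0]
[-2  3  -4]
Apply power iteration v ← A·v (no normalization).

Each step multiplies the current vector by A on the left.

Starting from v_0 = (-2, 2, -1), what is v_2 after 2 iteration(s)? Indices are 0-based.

v_0 = (-2, 2, -1).
v_1 = A·v_0 = (8, -8, 14).
v_2 = A·v_1 = (8, 32, -96).

v_2 = (8, 32, -96)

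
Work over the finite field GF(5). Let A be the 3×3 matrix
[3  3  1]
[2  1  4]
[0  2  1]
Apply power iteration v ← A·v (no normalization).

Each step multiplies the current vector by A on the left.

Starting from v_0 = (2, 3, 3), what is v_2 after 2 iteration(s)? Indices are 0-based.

v_0 = (2, 3, 3).
v_1 = A·v_0 = (3, 4, 4).
v_2 = A·v_1 = (0, 1, 2).

v_2 = (0, 1, 2)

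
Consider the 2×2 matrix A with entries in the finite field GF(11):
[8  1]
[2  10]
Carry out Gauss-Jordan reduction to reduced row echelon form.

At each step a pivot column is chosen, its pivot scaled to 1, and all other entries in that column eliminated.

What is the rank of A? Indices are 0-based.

rank = 2

step 1: normalize row 0 (÷8) = (1, 7)
  row 1: subtract 2×row0 = (0, 7)
step 2: normalize row 1 (÷7) = (0, 1)
  row 0: subtract 7×row1 = (1, 0)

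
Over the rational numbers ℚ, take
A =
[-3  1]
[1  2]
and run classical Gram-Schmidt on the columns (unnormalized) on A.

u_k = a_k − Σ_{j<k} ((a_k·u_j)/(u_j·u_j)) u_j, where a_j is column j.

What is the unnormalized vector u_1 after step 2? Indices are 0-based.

Step 1: u_0 = a_0 = (-3, 1).
Step 2: u_1 = a_1 − (-1/10)·u_0 = (7/10, 21/10).

u_1 = (7/10, 21/10)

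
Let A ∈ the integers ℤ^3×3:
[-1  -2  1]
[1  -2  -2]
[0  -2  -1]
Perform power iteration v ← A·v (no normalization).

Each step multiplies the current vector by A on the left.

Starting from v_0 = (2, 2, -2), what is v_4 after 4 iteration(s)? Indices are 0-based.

v_4 = (-38, -68, -62)

v_0 = (2, 2, -2).
v_1 = A·v_0 = (-8, 2, -2).
v_2 = A·v_1 = (2, -8, -2).
v_3 = A·v_2 = (12, 22, 18).
v_4 = A·v_3 = (-38, -68, -62).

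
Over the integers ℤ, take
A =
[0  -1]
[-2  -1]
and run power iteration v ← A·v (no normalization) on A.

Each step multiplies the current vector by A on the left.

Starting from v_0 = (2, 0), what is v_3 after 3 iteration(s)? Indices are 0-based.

v_0 = (2, 0).
v_1 = A·v_0 = (0, -4).
v_2 = A·v_1 = (4, 4).
v_3 = A·v_2 = (-4, -12).

v_3 = (-4, -12)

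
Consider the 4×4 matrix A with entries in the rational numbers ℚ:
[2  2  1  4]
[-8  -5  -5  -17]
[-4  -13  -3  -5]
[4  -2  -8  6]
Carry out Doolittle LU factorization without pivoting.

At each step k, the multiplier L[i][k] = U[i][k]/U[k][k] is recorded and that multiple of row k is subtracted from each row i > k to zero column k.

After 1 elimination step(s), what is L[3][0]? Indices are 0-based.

L[3][0] = 2

[col 0] pivot 2
  R1 -= -4*R0 → (0, 3, -1, -1)  (L[1][0] := -4)
  R2 -= -2*R0 → (0, -9, -1, 3)  (L[2][0] := -2)
  R3 -= 2*R0 → (0, -6, -10, -2)  (L[3][0] := 2)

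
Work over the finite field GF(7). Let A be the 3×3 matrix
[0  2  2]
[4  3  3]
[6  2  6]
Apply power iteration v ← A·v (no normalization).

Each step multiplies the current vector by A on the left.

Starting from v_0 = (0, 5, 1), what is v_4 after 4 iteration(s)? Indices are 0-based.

v_0 = (0, 5, 1).
v_1 = A·v_0 = (5, 4, 2).
v_2 = A·v_1 = (5, 3, 1).
v_3 = A·v_2 = (1, 4, 0).
v_4 = A·v_3 = (1, 2, 0).

v_4 = (1, 2, 0)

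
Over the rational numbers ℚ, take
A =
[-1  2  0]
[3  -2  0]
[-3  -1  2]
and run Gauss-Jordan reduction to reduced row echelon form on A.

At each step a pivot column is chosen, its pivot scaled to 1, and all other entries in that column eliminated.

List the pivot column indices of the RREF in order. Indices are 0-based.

[1] R0 /= -1  ⇒  (1, -2, 0)
     R1 -= 3·R0  ⇒  (0, 4, 0)
     R2 -= -3·R0  ⇒  (0, -7, 2)
[2] R1 /= 4  ⇒  (0, 1, 0)
     R0 -= -2·R1  ⇒  (1, 0, 0)
     R2 -= -7·R1  ⇒  (0, 0, 2)
[3] R2 /= 2  ⇒  (0, 0, 1)

pivot columns: 0, 1, 2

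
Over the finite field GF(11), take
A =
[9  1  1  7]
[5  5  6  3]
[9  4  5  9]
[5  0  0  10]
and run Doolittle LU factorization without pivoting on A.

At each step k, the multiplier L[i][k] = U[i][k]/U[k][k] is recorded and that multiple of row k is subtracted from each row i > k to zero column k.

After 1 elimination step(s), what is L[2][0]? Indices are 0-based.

k=0: U[0][0]=9
  eliminate (1,0): mult=3, new row 1: (0, 2, 3, 4); set L[1][0]=3
  eliminate (2,0): mult=1, new row 2: (0, 3, 4, 2); set L[2][0]=1
  eliminate (3,0): mult=3, new row 3: (0, 8, 8, 0); set L[3][0]=3

L[2][0] = 1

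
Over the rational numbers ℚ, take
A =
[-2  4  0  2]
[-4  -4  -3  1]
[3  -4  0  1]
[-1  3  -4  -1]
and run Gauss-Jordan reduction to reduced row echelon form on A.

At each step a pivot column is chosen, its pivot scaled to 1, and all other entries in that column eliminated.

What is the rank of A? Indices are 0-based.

step 1: normalize row 0 (÷-2) = (1, -2, 0, -1)
  row 1: subtract -4×row0 = (0, -12, -3, -3)
  row 2: subtract 3×row0 = (0, 2, 0, 4)
  row 3: subtract -1×row0 = (0, 1, -4, -2)
step 2: normalize row 1 (÷-12) = (0, 1, 1/4, 1/4)
  row 0: subtract -2×row1 = (1, 0, 1/2, -1/2)
  row 2: subtract 2×row1 = (0, 0, -1/2, 7/2)
  row 3: subtract 1×row1 = (0, 0, -17/4, -9/4)
step 3: normalize row 2 (÷-1/2) = (0, 0, 1, -7)
  row 0: subtract 1/2×row2 = (1, 0, 0, 3)
  row 1: subtract 1/4×row2 = (0, 1, 0, 2)
  row 3: subtract -17/4×row2 = (0, 0, 0, -32)
step 4: normalize row 3 (÷-32) = (0, 0, 0, 1)
  row 0: subtract 3×row3 = (1, 0, 0, 0)
  row 1: subtract 2×row3 = (0, 1, 0, 0)
  row 2: subtract -7×row3 = (0, 0, 1, 0)

rank = 4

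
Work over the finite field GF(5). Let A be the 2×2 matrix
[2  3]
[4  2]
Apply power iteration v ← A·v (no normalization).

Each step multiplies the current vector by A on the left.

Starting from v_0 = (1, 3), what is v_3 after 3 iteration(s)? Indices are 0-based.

v_0 = (1, 3).
v_1 = A·v_0 = (1, 0).
v_2 = A·v_1 = (2, 4).
v_3 = A·v_2 = (1, 1).

v_3 = (1, 1)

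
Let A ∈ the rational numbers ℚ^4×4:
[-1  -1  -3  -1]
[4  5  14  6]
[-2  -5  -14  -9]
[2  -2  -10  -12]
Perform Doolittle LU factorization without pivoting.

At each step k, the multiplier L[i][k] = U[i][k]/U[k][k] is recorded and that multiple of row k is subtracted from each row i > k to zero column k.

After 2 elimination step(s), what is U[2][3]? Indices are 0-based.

U[2][3] = -1

[col 0] pivot -1
  R1 -= -4*R0 → (0, 1, 2, 2)  (L[1][0] := -4)
  R2 -= 2*R0 → (0, -3, -8, -7)  (L[2][0] := 2)
  R3 -= -2*R0 → (0, -4, -16, -14)  (L[3][0] := -2)
[col 1] pivot 1
  R2 -= -3*R1 → (0, 0, -2, -1)  (L[2][1] := -3)
  R3 -= -4*R1 → (0, 0, -8, -6)  (L[3][1] := -4)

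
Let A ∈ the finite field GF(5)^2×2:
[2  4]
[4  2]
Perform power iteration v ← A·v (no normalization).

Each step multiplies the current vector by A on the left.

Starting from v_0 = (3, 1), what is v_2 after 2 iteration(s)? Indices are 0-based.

v_2 = (1, 3)

v_0 = (3, 1).
v_1 = A·v_0 = (0, 4).
v_2 = A·v_1 = (1, 3).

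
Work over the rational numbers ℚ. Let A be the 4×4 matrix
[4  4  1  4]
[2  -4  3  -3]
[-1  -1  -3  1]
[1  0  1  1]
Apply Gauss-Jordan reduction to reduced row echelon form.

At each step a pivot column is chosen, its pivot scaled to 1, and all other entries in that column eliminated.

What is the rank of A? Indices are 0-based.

step 1: normalize row 0 (÷4) = (1, 1, 1/4, 1)
  row 1: subtract 2×row0 = (0, -6, 5/2, -5)
  row 2: subtract -1×row0 = (0, 0, -11/4, 2)
  row 3: subtract 1×row0 = (0, -1, 3/4, 0)
step 2: normalize row 1 (÷-6) = (0, 1, -5/12, 5/6)
  row 0: subtract 1×row1 = (1, 0, 2/3, 1/6)
  row 3: subtract -1×row1 = (0, 0, 1/3, 5/6)
step 3: normalize row 2 (÷-11/4) = (0, 0, 1, -8/11)
  row 0: subtract 2/3×row2 = (1, 0, 0, 43/66)
  row 1: subtract -5/12×row2 = (0, 1, 0, 35/66)
  row 3: subtract 1/3×row2 = (0, 0, 0, 71/66)
step 4: normalize row 3 (÷71/66) = (0, 0, 0, 1)
  row 0: subtract 43/66×row3 = (1, 0, 0, 0)
  row 1: subtract 35/66×row3 = (0, 1, 0, 0)
  row 2: subtract -8/11×row3 = (0, 0, 1, 0)

rank = 4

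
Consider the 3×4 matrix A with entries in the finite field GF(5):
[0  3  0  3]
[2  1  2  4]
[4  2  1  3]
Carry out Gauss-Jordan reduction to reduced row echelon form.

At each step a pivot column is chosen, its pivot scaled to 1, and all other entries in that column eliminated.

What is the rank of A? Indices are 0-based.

[1] R0 <-> R1
[1] R0 /= 2  ⇒  (1, 3, 1, 2)
     R2 -= 4·R0  ⇒  (0, 0, 2, 0)
[2] R1 /= 3  ⇒  (0, 1, 0, 1)
     R0 -= 3·R1  ⇒  (1, 0, 1, 4)
[3] R2 /= 2  ⇒  (0, 0, 1, 0)
     R0 -= 1·R2  ⇒  (1, 0, 0, 4)

rank = 3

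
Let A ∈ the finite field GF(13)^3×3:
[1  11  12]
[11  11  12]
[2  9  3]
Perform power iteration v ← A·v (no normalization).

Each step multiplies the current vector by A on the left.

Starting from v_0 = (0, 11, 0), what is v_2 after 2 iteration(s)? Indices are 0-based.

v_0 = (0, 11, 0).
v_1 = A·v_0 = (4, 4, 8).
v_2 = A·v_1 = (1, 2, 3).

v_2 = (1, 2, 3)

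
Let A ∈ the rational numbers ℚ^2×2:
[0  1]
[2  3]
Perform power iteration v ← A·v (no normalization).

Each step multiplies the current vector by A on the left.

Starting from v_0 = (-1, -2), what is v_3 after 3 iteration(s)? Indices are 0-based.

v_3 = (-28, -100)

v_0 = (-1, -2).
v_1 = A·v_0 = (-2, -8).
v_2 = A·v_1 = (-8, -28).
v_3 = A·v_2 = (-28, -100).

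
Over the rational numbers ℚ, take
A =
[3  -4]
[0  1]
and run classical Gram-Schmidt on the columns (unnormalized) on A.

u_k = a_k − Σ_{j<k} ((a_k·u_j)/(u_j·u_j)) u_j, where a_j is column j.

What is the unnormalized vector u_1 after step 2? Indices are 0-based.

Step 1: u_0 = a_0 = (3, 0).
Step 2: u_1 = a_1 − (-4/3)·u_0 = (0, 1).

u_1 = (0, 1)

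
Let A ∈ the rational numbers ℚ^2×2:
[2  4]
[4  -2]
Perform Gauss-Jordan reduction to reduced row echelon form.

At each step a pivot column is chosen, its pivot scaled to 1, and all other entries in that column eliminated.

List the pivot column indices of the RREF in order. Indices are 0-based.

step 1: normalize row 0 (÷2) = (1, 2)
  row 1: subtract 4×row0 = (0, -10)
step 2: normalize row 1 (÷-10) = (0, 1)
  row 0: subtract 2×row1 = (1, 0)

pivot columns: 0, 1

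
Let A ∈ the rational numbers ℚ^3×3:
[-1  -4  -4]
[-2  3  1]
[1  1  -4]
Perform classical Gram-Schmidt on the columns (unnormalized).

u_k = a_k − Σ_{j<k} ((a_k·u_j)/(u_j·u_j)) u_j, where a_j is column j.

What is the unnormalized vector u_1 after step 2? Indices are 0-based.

u_1 = (-25/6, 8/3, 7/6)

Step 1: u_0 = a_0 = (-1, -2, 1).
Step 2: u_1 = a_1 − (-1/6)·u_0 = (-25/6, 8/3, 7/6).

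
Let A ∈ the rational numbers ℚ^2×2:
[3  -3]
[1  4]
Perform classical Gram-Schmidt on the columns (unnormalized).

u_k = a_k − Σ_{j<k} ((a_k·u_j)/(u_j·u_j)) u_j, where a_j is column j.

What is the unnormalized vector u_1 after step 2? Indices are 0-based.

u_1 = (-3/2, 9/2)

Step 1: u_0 = a_0 = (3, 1).
Step 2: u_1 = a_1 − (-1/2)·u_0 = (-3/2, 9/2).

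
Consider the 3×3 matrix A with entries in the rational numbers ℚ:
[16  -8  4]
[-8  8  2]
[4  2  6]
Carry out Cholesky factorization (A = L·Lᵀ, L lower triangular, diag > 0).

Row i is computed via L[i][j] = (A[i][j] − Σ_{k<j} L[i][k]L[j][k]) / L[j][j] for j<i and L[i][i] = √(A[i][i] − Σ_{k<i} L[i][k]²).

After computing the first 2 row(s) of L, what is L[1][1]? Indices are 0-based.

Step 1: L[0][0] = √(16) = 4.
  L[1][0] = (-8) / L[0][0] = -2.
Step 2: L[1][1] = √(4) = 2.

L[1][1] = 2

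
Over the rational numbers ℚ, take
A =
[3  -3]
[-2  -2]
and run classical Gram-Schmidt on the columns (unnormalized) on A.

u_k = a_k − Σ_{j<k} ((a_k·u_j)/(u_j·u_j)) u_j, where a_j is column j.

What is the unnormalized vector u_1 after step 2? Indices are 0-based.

u_1 = (-24/13, -36/13)

Step 1: u_0 = a_0 = (3, -2).
Step 2: u_1 = a_1 − (-5/13)·u_0 = (-24/13, -36/13).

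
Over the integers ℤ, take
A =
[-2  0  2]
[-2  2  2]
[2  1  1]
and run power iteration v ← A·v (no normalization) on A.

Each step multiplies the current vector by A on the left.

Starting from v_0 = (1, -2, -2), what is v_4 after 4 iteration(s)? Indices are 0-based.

v_4 = (88, -88, -236)

v_0 = (1, -2, -2).
v_1 = A·v_0 = (-6, -10, -2).
v_2 = A·v_1 = (8, -12, -24).
v_3 = A·v_2 = (-64, -88, -20).
v_4 = A·v_3 = (88, -88, -236).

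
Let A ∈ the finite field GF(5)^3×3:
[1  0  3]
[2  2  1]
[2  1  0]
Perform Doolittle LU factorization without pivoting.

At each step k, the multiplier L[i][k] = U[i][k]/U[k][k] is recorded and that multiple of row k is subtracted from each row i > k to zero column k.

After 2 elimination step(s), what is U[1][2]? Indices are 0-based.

U[1][2] = 0

Step 1: pivot at (0,0) is 1.
  row1 ← row1 − (2)·row0  ⇒  L[1][0]=2, U row1=(0, 2, 0)
  row2 ← row2 − (2)·row0  ⇒  L[2][0]=2, U row2=(0, 1, 4)
Step 2: pivot at (1,1) is 2.
  row2 ← row2 − (3)·row1  ⇒  L[2][1]=3, U row2=(0, 0, 4)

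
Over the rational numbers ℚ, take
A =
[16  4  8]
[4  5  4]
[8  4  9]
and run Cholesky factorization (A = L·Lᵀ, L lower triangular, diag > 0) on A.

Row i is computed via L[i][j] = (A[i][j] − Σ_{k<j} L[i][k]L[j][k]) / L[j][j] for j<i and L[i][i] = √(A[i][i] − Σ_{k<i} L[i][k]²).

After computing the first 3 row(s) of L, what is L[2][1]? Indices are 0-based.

Step 1: L[0][0] = √(16) = 4.
  L[1][0] = (4) / L[0][0] = 1.
Step 2: L[1][1] = √(4) = 2.
  L[2][0] = (8) / L[0][0] = 2.
  L[2][1] = (2) / L[1][1] = 1.
Step 3: L[2][2] = √(4) = 2.

L[2][1] = 1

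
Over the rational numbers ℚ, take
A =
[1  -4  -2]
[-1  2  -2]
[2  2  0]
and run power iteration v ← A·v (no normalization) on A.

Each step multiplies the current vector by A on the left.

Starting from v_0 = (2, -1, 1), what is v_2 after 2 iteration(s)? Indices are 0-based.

v_2 = (24, -20, -4)

v_0 = (2, -1, 1).
v_1 = A·v_0 = (4, -6, 2).
v_2 = A·v_1 = (24, -20, -4).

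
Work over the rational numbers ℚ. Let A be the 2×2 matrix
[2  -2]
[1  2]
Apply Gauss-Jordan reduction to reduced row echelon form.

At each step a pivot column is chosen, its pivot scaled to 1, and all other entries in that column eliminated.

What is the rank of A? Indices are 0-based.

pivot(0,0)=2: scale R0 → (1, -1)
  clear (1,0): R1 −= (1)R0 → (0, 3)
pivot(1,1)=3: scale R1 → (0, 1)
  clear (0,1): R0 −= (-1)R1 → (1, 0)

rank = 2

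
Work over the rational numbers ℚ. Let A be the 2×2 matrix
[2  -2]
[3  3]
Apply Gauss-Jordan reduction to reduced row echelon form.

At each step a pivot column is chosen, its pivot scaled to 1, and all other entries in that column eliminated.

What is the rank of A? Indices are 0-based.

rank = 2

step 1: normalize row 0 (÷2) = (1, -1)
  row 1: subtract 3×row0 = (0, 6)
step 2: normalize row 1 (÷6) = (0, 1)
  row 0: subtract -1×row1 = (1, 0)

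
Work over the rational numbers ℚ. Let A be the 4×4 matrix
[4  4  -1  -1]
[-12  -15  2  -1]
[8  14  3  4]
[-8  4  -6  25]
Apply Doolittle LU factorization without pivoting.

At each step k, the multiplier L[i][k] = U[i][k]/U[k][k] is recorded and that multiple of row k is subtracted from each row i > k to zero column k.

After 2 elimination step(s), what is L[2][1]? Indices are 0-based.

Step 1: pivot at (0,0) is 4.
  row1 ← row1 − (-3)·row0  ⇒  L[1][0]=-3, U row1=(0, -3, -1, -4)
  row2 ← row2 − (2)·row0  ⇒  L[2][0]=2, U row2=(0, 6, 5, 6)
  row3 ← row3 − (-2)·row0  ⇒  L[3][0]=-2, U row3=(0, 12, -8, 23)
Step 2: pivot at (1,1) is -3.
  row2 ← row2 − (-2)·row1  ⇒  L[2][1]=-2, U row2=(0, 0, 3, -2)
  row3 ← row3 − (-4)·row1  ⇒  L[3][1]=-4, U row3=(0, 0, -12, 7)

L[2][1] = -2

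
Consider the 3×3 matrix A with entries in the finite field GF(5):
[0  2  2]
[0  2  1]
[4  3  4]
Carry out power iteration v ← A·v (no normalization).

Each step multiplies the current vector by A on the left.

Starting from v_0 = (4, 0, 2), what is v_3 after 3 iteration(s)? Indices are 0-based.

v_3 = (2, 4, 4)

v_0 = (4, 0, 2).
v_1 = A·v_0 = (4, 2, 4).
v_2 = A·v_1 = (2, 3, 3).
v_3 = A·v_2 = (2, 4, 4).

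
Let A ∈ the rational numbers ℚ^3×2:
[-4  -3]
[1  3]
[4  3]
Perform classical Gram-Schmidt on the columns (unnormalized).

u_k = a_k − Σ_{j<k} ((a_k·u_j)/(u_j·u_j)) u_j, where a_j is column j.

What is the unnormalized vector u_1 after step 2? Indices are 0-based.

u_1 = (3/11, 24/11, -3/11)

Step 1: u_0 = a_0 = (-4, 1, 4).
Step 2: u_1 = a_1 − (9/11)·u_0 = (3/11, 24/11, -3/11).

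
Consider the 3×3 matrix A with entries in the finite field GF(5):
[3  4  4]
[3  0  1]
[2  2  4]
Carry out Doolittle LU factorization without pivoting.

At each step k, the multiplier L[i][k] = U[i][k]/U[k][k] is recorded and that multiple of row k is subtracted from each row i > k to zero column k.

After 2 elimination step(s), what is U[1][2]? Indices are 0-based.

k=0: U[0][0]=3
  eliminate (1,0): mult=1, new row 1: (0, 1, 2); set L[1][0]=1
  eliminate (2,0): mult=4, new row 2: (0, 1, 3); set L[2][0]=4
k=1: U[1][1]=1
  eliminate (2,1): mult=1, new row 2: (0, 0, 1); set L[2][1]=1

U[1][2] = 2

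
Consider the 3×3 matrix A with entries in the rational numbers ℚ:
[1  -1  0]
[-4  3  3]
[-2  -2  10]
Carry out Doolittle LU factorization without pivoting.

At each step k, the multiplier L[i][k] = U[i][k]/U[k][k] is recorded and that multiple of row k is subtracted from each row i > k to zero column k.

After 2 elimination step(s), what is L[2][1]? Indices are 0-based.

L[2][1] = 4

Step 1: pivot at (0,0) is 1.
  row1 ← row1 − (-4)·row0  ⇒  L[1][0]=-4, U row1=(0, -1, 3)
  row2 ← row2 − (-2)·row0  ⇒  L[2][0]=-2, U row2=(0, -4, 10)
Step 2: pivot at (1,1) is -1.
  row2 ← row2 − (4)·row1  ⇒  L[2][1]=4, U row2=(0, 0, -2)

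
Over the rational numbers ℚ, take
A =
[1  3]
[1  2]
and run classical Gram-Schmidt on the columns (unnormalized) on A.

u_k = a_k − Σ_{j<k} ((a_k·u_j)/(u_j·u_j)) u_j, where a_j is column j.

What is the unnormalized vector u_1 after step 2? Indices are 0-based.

u_1 = (1/2, -1/2)

Step 1: u_0 = a_0 = (1, 1).
Step 2: u_1 = a_1 − (5/2)·u_0 = (1/2, -1/2).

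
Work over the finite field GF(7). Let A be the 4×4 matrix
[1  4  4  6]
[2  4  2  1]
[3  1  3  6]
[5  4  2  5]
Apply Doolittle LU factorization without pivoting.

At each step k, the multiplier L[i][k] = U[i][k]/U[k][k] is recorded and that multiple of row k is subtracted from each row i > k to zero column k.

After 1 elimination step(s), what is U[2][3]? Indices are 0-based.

U[2][3] = 2

k=0: U[0][0]=1
  eliminate (1,0): mult=2, new row 1: (0, 3, 1, 3); set L[1][0]=2
  eliminate (2,0): mult=3, new row 2: (0, 3, 5, 2); set L[2][0]=3
  eliminate (3,0): mult=5, new row 3: (0, 5, 3, 3); set L[3][0]=5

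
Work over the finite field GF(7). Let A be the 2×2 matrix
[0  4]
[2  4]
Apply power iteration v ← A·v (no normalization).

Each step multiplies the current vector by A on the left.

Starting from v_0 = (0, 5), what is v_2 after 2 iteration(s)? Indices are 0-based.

v_2 = (3, 1)

v_0 = (0, 5).
v_1 = A·v_0 = (6, 6).
v_2 = A·v_1 = (3, 1).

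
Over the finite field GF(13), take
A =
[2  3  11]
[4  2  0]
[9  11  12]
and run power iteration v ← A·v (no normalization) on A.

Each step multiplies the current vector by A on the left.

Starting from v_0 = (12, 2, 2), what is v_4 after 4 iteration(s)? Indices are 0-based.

v_4 = (1, 9, 9)

v_0 = (12, 2, 2).
v_1 = A·v_0 = (0, 0, 11).
v_2 = A·v_1 = (4, 0, 2).
v_3 = A·v_2 = (4, 3, 8).
v_4 = A·v_3 = (1, 9, 9).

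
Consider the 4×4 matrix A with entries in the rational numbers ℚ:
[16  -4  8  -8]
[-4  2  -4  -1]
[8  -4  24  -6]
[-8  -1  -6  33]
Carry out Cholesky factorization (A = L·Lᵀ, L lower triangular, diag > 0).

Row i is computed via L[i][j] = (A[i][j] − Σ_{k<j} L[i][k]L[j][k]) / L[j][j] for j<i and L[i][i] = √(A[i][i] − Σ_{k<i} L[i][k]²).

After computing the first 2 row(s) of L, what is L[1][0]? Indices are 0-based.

Step 1: L[0][0] = √(16) = 4.
  L[1][0] = (-4) / L[0][0] = -1.
Step 2: L[1][1] = √(1) = 1.

L[1][0] = -1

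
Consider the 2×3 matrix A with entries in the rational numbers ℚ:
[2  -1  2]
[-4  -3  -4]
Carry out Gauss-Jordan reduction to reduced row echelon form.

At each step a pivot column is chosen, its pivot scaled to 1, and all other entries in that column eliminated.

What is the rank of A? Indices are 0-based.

rank = 2

[1] R0 /= 2  ⇒  (1, -1/2, 1)
     R1 -= -4·R0  ⇒  (0, -5, 0)
[2] R1 /= -5  ⇒  (0, 1, 0)
     R0 -= -1/2·R1  ⇒  (1, 0, 1)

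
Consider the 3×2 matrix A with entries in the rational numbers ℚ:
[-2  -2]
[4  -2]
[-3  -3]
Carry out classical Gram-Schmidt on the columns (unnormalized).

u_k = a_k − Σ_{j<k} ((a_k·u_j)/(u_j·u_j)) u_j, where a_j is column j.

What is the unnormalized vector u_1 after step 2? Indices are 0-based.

Step 1: u_0 = a_0 = (-2, 4, -3).
Step 2: u_1 = a_1 − (5/29)·u_0 = (-48/29, -78/29, -72/29).

u_1 = (-48/29, -78/29, -72/29)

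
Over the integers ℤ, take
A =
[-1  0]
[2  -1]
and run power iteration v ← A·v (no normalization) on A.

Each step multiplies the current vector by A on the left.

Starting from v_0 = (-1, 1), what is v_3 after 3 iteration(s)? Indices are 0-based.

v_3 = (1, -7)

v_0 = (-1, 1).
v_1 = A·v_0 = (1, -3).
v_2 = A·v_1 = (-1, 5).
v_3 = A·v_2 = (1, -7).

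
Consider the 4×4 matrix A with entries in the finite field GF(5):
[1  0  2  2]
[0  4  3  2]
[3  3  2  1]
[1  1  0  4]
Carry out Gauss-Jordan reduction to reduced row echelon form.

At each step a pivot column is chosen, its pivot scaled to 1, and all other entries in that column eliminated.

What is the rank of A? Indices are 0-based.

step 1: normalize row 0 (÷1) = (1, 0, 2, 2)
  row 2: subtract 3×row0 = (0, 3, 1, 0)
  row 3: subtract 1×row0 = (0, 1, 3, 2)
step 2: normalize row 1 (÷4) = (0, 1, 2, 3)
  row 2: subtract 3×row1 = (0, 0, 0, 1)
  row 3: subtract 1×row1 = (0, 0, 1, 4)
step 3: exchange rows 2,3
step 3: normalize row 2 (÷1) = (0, 0, 1, 4)
  row 0: subtract 2×row2 = (1, 0, 0, 4)
  row 1: subtract 2×row2 = (0, 1, 0, 0)
step 4: normalize row 3 (÷1) = (0, 0, 0, 1)
  row 0: subtract 4×row3 = (1, 0, 0, 0)
  row 2: subtract 4×row3 = (0, 0, 1, 0)

rank = 4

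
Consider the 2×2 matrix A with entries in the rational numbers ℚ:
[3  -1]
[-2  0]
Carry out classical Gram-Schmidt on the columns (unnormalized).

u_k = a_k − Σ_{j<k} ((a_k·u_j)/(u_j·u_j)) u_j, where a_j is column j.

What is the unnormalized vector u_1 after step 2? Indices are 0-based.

Step 1: u_0 = a_0 = (3, -2).
Step 2: u_1 = a_1 − (-3/13)·u_0 = (-4/13, -6/13).

u_1 = (-4/13, -6/13)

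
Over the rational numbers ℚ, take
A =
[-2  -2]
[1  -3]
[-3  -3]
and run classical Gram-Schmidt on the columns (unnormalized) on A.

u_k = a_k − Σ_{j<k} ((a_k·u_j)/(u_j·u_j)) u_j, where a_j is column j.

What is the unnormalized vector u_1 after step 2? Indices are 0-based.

u_1 = (-4/7, -26/7, -6/7)

Step 1: u_0 = a_0 = (-2, 1, -3).
Step 2: u_1 = a_1 − (5/7)·u_0 = (-4/7, -26/7, -6/7).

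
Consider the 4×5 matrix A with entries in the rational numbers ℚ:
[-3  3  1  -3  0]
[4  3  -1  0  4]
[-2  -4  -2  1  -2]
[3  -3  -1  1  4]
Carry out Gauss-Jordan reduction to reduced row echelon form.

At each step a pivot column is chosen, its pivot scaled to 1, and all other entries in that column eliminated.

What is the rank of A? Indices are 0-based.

pivot(0,0)=-3: scale R0 → (1, -1, -1/3, 1, 0)
  clear (1,0): R1 −= (4)R0 → (0, 7, 1/3, -4, 4)
  clear (2,0): R2 −= (-2)R0 → (0, -6, -8/3, 3, -2)
  clear (3,0): R3 −= (3)R0 → (0, 0, 0, -2, 4)
pivot(1,1)=7: scale R1 → (0, 1, 1/21, -4/7, 4/7)
  clear (0,1): R0 −= (-1)R1 → (1, 0, -2/7, 3/7, 4/7)
  clear (2,1): R2 −= (-6)R1 → (0, 0, -50/21, -3/7, 10/7)
pivot(2,2)=-50/21: scale R2 → (0, 0, 1, 9/50, -3/5)
  clear (0,2): R0 −= (-2/7)R2 → (1, 0, 0, 12/25, 2/5)
  clear (1,2): R1 −= (1/21)R2 → (0, 1, 0, -29/50, 3/5)
pivot(3,3)=-2: scale R3 → (0, 0, 0, 1, -2)
  clear (0,3): R0 −= (12/25)R3 → (1, 0, 0, 0, 34/25)
  clear (1,3): R1 −= (-29/50)R3 → (0, 1, 0, 0, -14/25)
  clear (2,3): R2 −= (9/50)R3 → (0, 0, 1, 0, -6/25)

rank = 4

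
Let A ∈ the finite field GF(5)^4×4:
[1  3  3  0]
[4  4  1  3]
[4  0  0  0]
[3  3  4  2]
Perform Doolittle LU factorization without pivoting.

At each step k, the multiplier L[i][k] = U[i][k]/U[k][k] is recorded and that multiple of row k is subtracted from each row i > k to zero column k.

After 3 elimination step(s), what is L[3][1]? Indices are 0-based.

k=0: U[0][0]=1
  eliminate (1,0): mult=4, new row 1: (0, 2, 4, 3); set L[1][0]=4
  eliminate (2,0): mult=4, new row 2: (0, 3, 3, 0); set L[2][0]=4
  eliminate (3,0): mult=3, new row 3: (0, 4, 0, 2); set L[3][0]=3
k=1: U[1][1]=2
  eliminate (2,1): mult=4, new row 2: (0, 0, 2, 3); set L[2][1]=4
  eliminate (3,1): mult=2, new row 3: (0, 0, 2, 1); set L[3][1]=2
k=2: U[2][2]=2
  eliminate (3,2): mult=1, new row 3: (0, 0, 0, 3); set L[3][2]=1

L[3][1] = 2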